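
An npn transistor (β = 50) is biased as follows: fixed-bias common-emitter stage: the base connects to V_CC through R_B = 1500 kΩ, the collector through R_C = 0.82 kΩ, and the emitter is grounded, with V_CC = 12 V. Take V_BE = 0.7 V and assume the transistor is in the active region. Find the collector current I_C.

Base loop: V_CC = I_B·R_B + V_BE, so I_B = (12 − 0.7)/1500 kΩ = 0.00753 mA.
In the active region I_C = β·I_B = 50 × 0.00753 = 0.377 mA.
Collector loop: V_CE = V_CC − I_C·R_C = 12 − 0.377×0.82 = 11.7 V.
Since V_CE = 11.7 V > V_CE(sat) ≈ 0.2 V, the transistor is in the active region as assumed.

I_C ≈ 0.38 mA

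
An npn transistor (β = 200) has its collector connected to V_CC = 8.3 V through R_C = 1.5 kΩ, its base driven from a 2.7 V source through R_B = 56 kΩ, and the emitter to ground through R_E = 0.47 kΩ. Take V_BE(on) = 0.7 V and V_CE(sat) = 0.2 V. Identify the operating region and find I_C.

Assume active. Base-emitter loop: I_B = (V_BB − V_BE)/(R_B + (β+1)R_E) = (2.7 − 0.7)/(56 + 201×0.47) = 0.0133 mA.
I_C = β·I_B = 200×0.0133 = 2.66 mA.
V_CE = V_CC − I_C·R_C − I_E·R_E = 8.3 − 2.66×1.5 − 2.67×0.47 = 3.06 V > V_CE(sat), so the active-region assumption holds.

active; I_C ≈ 2.7 mA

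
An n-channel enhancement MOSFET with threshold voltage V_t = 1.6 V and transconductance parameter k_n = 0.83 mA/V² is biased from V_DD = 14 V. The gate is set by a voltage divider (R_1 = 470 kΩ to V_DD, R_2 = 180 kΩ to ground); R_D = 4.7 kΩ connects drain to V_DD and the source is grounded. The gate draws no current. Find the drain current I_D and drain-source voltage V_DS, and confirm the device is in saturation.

V_G = V_DD·R_2/(R_1+R_2) = 14×180/650 = 3.88 V. With the source grounded, V_GS = V_G = 3.88 V.
Assume saturation: I_D = (k_n/2)(V_GS − V_t)² = (0.83/2)×(3.88 − 1.6)² = 0.415×2.28² = 2.15 mA.
V_DS = V_DD − I_D·R_D = 14 − 2.15×4.7 = 3.89 V.
Saturation requires V_DS ≥ V_GS − V_t = 2.28 V; 3.89 ≥ 2.28 ✓.

I_D ≈ 2.2 mA, V_DS ≈ 3.9 V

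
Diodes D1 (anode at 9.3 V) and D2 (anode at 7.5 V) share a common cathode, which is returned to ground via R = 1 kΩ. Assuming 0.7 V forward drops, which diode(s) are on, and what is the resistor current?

Assume both conduct. Then node N would need to be at both 9.3−0.7 = 8.6 V and 7.5−0.7 = 6.8 V, which is impossible.
Assume only D1 conducts: V_N = 9.3 − 0.7 = 8.6 V, so I_R = 8.6/1 = 8.6 mA.
Check D2: its anode-to-cathode voltage is 7.5 − 8.6 = -1.1 V < 0.7 V, so it is off. The assumption is consistent.

Only D1 conducts; I_R ≈ 8.6 mA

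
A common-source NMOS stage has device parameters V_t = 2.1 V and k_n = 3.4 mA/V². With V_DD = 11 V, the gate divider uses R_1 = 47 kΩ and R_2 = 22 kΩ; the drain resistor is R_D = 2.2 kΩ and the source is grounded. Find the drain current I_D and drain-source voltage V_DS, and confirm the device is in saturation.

V_G = V_DD·R_2/(R_1+R_2) = 11×22/69 = 3.51 V. With the source grounded, V_GS = V_G = 3.51 V.
Assume saturation: I_D = (k_n/2)(V_GS − V_t)² = (3.4/2)×(3.51 − 2.1)² = 1.7×1.41² = 3.37 mA.
V_DS = V_DD − I_D·R_D = 11 − 3.37×2.2 = 3.59 V.
Saturation requires V_DS ≥ V_GS − V_t = 1.41 V; 3.59 ≥ 1.41 ✓.

I_D ≈ 3.4 mA, V_DS ≈ 3.6 V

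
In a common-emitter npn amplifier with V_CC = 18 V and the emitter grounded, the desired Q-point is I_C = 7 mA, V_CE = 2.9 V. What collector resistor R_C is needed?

Collector loop: V_CC = I_C·R_C + V_CE.
R_C = (V_CC − V_CE)/I_C = (18 − 2.9)/7 = 2.16 kΩ.

R_C ≈ 2.2 kΩ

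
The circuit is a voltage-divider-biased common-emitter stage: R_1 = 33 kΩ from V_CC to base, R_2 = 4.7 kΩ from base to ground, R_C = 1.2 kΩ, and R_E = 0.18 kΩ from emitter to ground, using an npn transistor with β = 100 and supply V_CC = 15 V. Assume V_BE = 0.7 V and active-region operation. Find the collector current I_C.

I_C ≈ 5.2 mA

Thevenize the base divider: V_Th = V_CC·R_2/(R_1+R_2) = 15×4.7/37.7 = 1.87 V, R_Th = R_1‖R_2 = 4.11 kΩ.
Base-emitter loop: V_Th = I_B·R_Th + V_BE + (β+1)I_B·R_E, so I_B = (1.87 − 0.7) / (4.11 + 101×0.18) = 0.0525 mA.
I_C = β·I_B = 100×0.0525 = 5.25 mA, and I_E = (β+1)I_B = 5.3 mA.
V_CE = V_CC − I_C·R_C − I_E·R_E = 15 − 5.25×1.2 − 5.3×0.18 = 7.75 V.
V_CE = 7.75 V > 0.2 V confirms active-region operation.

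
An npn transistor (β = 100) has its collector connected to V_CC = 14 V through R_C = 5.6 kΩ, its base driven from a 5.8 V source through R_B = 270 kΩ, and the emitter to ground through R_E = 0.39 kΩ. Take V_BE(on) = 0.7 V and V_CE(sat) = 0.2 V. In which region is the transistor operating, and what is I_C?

Assume active. Base-emitter loop: I_B = (V_BB − V_BE)/(R_B + (β+1)R_E) = (5.8 − 0.7)/(270 + 101×0.39) = 0.0165 mA.
I_C = β·I_B = 100×0.0165 = 1.65 mA.
V_CE = V_CC − I_C·R_C − I_E·R_E = 14 − 1.65×5.6 − 1.66×0.39 = 4.12 V > V_CE(sat), so the active-region assumption holds.

active; I_C ≈ 1.6 mA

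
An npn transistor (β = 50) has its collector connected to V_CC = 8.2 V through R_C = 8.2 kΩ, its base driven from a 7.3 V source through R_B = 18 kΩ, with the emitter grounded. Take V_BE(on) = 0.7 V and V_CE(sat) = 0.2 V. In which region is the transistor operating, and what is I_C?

Assume active: I_B = (7.3 − 0.7)/18 = 0.367 mA, giving I_C = β·I_B = 18.3 mA.
But then V_CE = 8.2 − 18.3×8.2 = -142 V < V_CE(sat) = 0.2 V — impossible in the active region.
So the transistor is saturated. With V_CE = 0.2 V, I_C = (V_CC − 0.2)/R_C = 8/8.2 = 0.976 mA.
Check: β·I_B = 18.3 mA > I_C = 0.976 mA, confirming saturation.

saturation; I_C ≈ 0.98 mA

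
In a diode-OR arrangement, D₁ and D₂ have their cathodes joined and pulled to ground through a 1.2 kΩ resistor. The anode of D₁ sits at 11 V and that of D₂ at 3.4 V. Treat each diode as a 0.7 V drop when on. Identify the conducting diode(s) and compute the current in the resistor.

Only D₁ conducts; I_R ≈ 8.6 mA

Assume both conduct. Then node N would need to be at both 11−0.7 = 10.3 V and 3.4−0.7 = 2.7 V, which is impossible.
Assume only D₁ conducts: V_N = 11 − 0.7 = 10.3 V, so I_R = 10.3/1.2 = 8.58 mA.
Check D₂: its anode-to-cathode voltage is 3.4 − 10.3 = -6.9 V < 0.7 V, so it is off. The assumption is consistent.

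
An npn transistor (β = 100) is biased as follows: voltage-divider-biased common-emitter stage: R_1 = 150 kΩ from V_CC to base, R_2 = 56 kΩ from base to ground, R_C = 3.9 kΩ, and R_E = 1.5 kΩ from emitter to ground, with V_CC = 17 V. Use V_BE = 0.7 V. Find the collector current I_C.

Thevenize the base divider: V_Th = V_CC·R_2/(R_1+R_2) = 17×56/206 = 4.62 V, R_Th = R_1‖R_2 = 40.8 kΩ.
Base-emitter loop: V_Th = I_B·R_Th + V_BE + (β+1)I_B·R_E, so I_B = (4.62 − 0.7) / (40.8 + 101×1.5) = 0.0204 mA.
I_C = β·I_B = 100×0.0204 = 2.04 mA, and I_E = (β+1)I_B = 2.06 mA.
V_CE = V_CC − I_C·R_C − I_E·R_E = 17 − 2.04×3.9 − 2.06×1.5 = 5.96 V.
V_CE = 5.96 V > 0.2 V confirms active-region operation.

I_C ≈ 2 mA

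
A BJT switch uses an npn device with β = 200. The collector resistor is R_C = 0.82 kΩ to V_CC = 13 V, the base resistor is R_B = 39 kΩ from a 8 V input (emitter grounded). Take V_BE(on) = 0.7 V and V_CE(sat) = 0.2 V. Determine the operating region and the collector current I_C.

Assume active: I_B = (8 − 0.7)/39 = 0.187 mA, giving I_C = β·I_B = 37.4 mA.
But then V_CE = 13 − 37.4×0.82 = -17.7 V < V_CE(sat) = 0.2 V — impossible in the active region.
So the transistor is saturated. With V_CE = 0.2 V, I_C = (V_CC − 0.2)/R_C = 12.8/0.82 = 15.6 mA.
Check: β·I_B = 37.4 mA > I_C = 15.6 mA, confirming saturation.

saturation; I_C ≈ 16 mA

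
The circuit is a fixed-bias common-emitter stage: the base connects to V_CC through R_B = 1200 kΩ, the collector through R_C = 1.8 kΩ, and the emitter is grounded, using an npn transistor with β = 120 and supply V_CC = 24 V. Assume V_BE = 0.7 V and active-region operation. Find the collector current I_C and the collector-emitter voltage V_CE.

I_C ≈ 2.3 mA, V_CE ≈ 20 V

Base loop: V_CC = I_B·R_B + V_BE, so I_B = (24 − 0.7)/1200 kΩ = 0.0194 mA.
In the active region I_C = β·I_B = 120 × 0.0194 = 2.33 mA.
Collector loop: V_CE = V_CC − I_C·R_C = 24 − 2.33×1.8 = 19.8 V.
Since V_CE = 19.8 V > V_CE(sat) ≈ 0.2 V, the transistor is in the active region as assumed.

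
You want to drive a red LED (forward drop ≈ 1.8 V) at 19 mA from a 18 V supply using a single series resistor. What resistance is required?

R ≈ 0.85 kΩ

The resistor drops V_S − V_D = 18 − 1.8 = 16.2 V at 19 mA.
R = 16.2 V / 19 mA = 0.853 kΩ.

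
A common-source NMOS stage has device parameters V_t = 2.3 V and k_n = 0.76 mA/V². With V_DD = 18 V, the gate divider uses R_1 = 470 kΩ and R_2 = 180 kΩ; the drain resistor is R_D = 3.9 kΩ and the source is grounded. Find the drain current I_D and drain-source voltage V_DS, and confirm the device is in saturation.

V_G = V_DD·R_2/(R_1+R_2) = 18×180/650 = 4.98 V. With the source grounded, V_GS = V_G = 4.98 V.
Assume saturation: I_D = (k_n/2)(V_GS − V_t)² = (0.76/2)×(4.98 − 2.3)² = 0.38×2.68² = 2.74 mA.
V_DS = V_DD − I_D·R_D = 18 − 2.74×3.9 = 7.32 V.
Saturation requires V_DS ≥ V_GS − V_t = 2.68 V; 7.32 ≥ 2.68 ✓.

I_D ≈ 2.7 mA, V_DS ≈ 7.3 V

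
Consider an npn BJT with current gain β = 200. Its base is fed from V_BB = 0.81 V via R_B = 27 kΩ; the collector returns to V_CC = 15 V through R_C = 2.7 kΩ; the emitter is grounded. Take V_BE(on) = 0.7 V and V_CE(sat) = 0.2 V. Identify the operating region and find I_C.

Assume active. Base-emitter loop: I_B = (V_BB − V_BE)/R_B = (0.81 − 0.7)/27 = 0.00407 mA.
I_C = β·I_B = 200×0.00407 = 0.815 mA.
V_CE = V_CC − I_C·R_C = 15 − 0.815×2.7 = 12.8 V > V_CE(sat), so the active-region assumption holds.

active; I_C ≈ 0.81 mA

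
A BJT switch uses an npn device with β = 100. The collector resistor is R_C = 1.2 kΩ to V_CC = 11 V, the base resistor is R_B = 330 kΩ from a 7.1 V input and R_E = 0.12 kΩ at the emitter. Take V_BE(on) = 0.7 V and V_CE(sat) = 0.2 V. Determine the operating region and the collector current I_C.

active; I_C ≈ 1.9 mA

Assume active. Base-emitter loop: I_B = (V_BB − V_BE)/(R_B + (β+1)R_E) = (7.1 − 0.7)/(330 + 101×0.12) = 0.0187 mA.
I_C = β·I_B = 100×0.0187 = 1.87 mA.
V_CE = V_CC − I_C·R_C − I_E·R_E = 11 − 1.87×1.2 − 1.89×0.12 = 8.53 V > V_CE(sat), so the active-region assumption holds.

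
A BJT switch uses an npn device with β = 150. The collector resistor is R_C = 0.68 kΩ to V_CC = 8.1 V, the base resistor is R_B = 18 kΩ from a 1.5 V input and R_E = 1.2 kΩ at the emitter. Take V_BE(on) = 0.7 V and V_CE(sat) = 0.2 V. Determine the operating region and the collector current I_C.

active; I_C ≈ 0.6 mA

Assume active. Base-emitter loop: I_B = (V_BB − V_BE)/(R_B + (β+1)R_E) = (1.5 − 0.7)/(18 + 151×1.2) = 0.00402 mA.
I_C = β·I_B = 150×0.00402 = 0.602 mA.
V_CE = V_CC − I_C·R_C − I_E·R_E = 8.1 − 0.602×0.68 − 0.606×1.2 = 6.96 V > V_CE(sat), so the active-region assumption holds.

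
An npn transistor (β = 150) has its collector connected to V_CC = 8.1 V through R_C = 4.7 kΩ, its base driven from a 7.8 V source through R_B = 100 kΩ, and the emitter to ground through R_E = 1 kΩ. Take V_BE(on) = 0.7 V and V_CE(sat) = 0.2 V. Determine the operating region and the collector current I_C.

saturation; I_C ≈ 1.4 mA

Assume active: I_B = (7.8 − 0.7)/(100 + 151×1) = 0.0283 mA, I_C = β·I_B = 4.24 mA.
Then V_CE = 8.1 − 4.24×4.7 − 4.27×1 = -16.1 V < 0.2 V — the active assumption fails.
Re-solve with V_CE = 0.2 V. KCL at the emitter: V_E/R_E = (V_BB−0.7−V_E)/R_B + (V_CC−0.2−V_E)/R_C, giving V_E = 1.43 V.
I_C = (V_CC − 0.2 − V_E)/R_C = (7.9 − 1.43)/4.7 = 1.38 mA.
Check: I_B = (7.1 − 1.43)/100 = 0.0567 mA, and β·I_B = 8.5 mA > I_C, confirming saturation.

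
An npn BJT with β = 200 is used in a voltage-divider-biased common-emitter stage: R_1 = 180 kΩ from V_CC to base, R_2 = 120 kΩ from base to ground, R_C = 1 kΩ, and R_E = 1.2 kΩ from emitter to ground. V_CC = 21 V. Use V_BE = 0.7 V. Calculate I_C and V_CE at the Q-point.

I_C ≈ 4.9 mA, V_CE ≈ 10 V

Thevenize the base divider: V_Th = V_CC·R_2/(R_1+R_2) = 21×120/300 = 8.4 V, R_Th = R_1‖R_2 = 72 kΩ.
Base-emitter loop: V_Th = I_B·R_Th + V_BE + (β+1)I_B·R_E, so I_B = (8.4 − 0.7) / (72 + 201×1.2) = 0.0246 mA.
I_C = β·I_B = 200×0.0246 = 4.92 mA, and I_E = (β+1)I_B = 4.94 mA.
V_CE = V_CC − I_C·R_C − I_E·R_E = 21 − 4.92×1 − 4.94×1.2 = 10.2 V.
V_CE = 10.2 V > 0.2 V confirms active-region operation.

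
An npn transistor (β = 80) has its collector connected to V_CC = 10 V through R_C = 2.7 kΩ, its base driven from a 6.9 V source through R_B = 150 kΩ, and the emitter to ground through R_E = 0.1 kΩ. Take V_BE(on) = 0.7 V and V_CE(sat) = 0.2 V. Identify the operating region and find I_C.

active; I_C ≈ 3.1 mA

Assume active. Base-emitter loop: I_B = (V_BB − V_BE)/(R_B + (β+1)R_E) = (6.9 − 0.7)/(150 + 81×0.1) = 0.0392 mA.
I_C = β·I_B = 80×0.0392 = 3.14 mA.
V_CE = V_CC − I_C·R_C − I_E·R_E = 10 − 3.14×2.7 − 3.18×0.1 = 1.21 V > V_CE(sat), so the active-region assumption holds.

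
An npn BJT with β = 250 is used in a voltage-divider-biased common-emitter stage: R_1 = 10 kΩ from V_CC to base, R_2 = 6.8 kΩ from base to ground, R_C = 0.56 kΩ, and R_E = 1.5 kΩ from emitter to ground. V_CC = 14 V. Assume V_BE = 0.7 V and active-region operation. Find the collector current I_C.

I_C ≈ 3.3 mA

Thevenize the base divider: V_Th = V_CC·R_2/(R_1+R_2) = 14×6.8/16.8 = 5.67 V, R_Th = R_1‖R_2 = 4.05 kΩ.
Base-emitter loop: V_Th = I_B·R_Th + V_BE + (β+1)I_B·R_E, so I_B = (5.67 − 0.7) / (4.05 + 251×1.5) = 0.0131 mA.
I_C = β·I_B = 250×0.0131 = 3.26 mA, and I_E = (β+1)I_B = 3.28 mA.
V_CE = V_CC − I_C·R_C − I_E·R_E = 14 − 3.26×0.56 − 3.28×1.5 = 7.26 V.
V_CE = 7.26 V > 0.2 V confirms active-region operation.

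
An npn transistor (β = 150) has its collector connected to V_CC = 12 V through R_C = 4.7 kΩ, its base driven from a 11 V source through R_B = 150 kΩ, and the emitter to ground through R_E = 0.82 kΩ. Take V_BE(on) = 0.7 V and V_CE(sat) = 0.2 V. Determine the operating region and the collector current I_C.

saturation; I_C ≈ 2.1 mA

Assume active: I_B = (11 − 0.7)/(150 + 151×0.82) = 0.0376 mA, I_C = β·I_B = 5.64 mA.
Then V_CE = 12 − 5.64×4.7 − 5.68×0.82 = -19.2 V < 0.2 V — the active assumption fails.
Re-solve with V_CE = 0.2 V. KCL at the emitter: V_E/R_E = (V_BB−0.7−V_E)/R_B + (V_CC−0.2−V_E)/R_C, giving V_E = 1.79 V.
I_C = (V_CC − 0.2 − V_E)/R_C = (11.8 − 1.79)/4.7 = 2.13 mA.
Check: I_B = (10.3 − 1.79)/150 = 0.0567 mA, and β·I_B = 8.51 mA > I_C, confirming saturation.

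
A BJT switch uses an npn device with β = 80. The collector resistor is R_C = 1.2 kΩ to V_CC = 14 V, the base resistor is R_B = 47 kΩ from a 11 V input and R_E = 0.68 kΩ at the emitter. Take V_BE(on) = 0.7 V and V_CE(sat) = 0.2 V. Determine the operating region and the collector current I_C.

Assume active: I_B = (11 − 0.7)/(47 + 81×0.68) = 0.101 mA, I_C = β·I_B = 8.07 mA.
Then V_CE = 14 − 8.07×1.2 − 8.17×0.68 = -1.24 V < 0.2 V — the active assumption fails.
Re-solve with V_CE = 0.2 V. KCL at the emitter: V_E/R_E = (V_BB−0.7−V_E)/R_B + (V_CC−0.2−V_E)/R_C, giving V_E = 5.04 V.
I_C = (V_CC − 0.2 − V_E)/R_C = (13.8 − 5.04)/1.2 = 7.3 mA.
Check: I_B = (10.3 − 5.04)/47 = 0.112 mA, and β·I_B = 8.95 mA > I_C, confirming saturation.

saturation; I_C ≈ 7.3 mA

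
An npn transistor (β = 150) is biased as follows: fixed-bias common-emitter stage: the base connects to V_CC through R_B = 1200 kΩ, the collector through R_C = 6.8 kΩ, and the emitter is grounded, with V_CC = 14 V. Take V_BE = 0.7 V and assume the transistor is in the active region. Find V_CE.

V_CE ≈ 2.7 V

Base loop: V_CC = I_B·R_B + V_BE, so I_B = (14 − 0.7)/1200 kΩ = 0.0111 mA.
In the active region I_C = β·I_B = 150 × 0.0111 = 1.66 mA.
Collector loop: V_CE = V_CC − I_C·R_C = 14 − 1.66×6.8 = 2.7 V.
Since V_CE = 2.7 V > V_CE(sat) ≈ 0.2 V, the transistor is in the active region as assumed.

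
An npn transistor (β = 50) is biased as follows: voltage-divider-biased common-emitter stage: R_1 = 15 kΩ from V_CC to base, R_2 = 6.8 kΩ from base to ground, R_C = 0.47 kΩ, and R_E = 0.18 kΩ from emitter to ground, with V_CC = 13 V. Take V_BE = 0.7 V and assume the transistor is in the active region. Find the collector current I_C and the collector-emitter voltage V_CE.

Thevenize the base divider: V_Th = V_CC·R_2/(R_1+R_2) = 13×6.8/21.8 = 4.06 V, R_Th = R_1‖R_2 = 4.68 kΩ.
Base-emitter loop: V_Th = I_B·R_Th + V_BE + (β+1)I_B·R_E, so I_B = (4.06 − 0.7) / (4.68 + 51×0.18) = 0.242 mA.
I_C = β·I_B = 50×0.242 = 12.1 mA, and I_E = (β+1)I_B = 12.3 mA.
V_CE = V_CC − I_C·R_C − I_E·R_E = 13 − 12.1×0.47 − 12.3×0.18 = 5.09 V.
V_CE = 5.09 V > 0.2 V confirms active-region operation.

I_C ≈ 12 mA, V_CE ≈ 5.1 V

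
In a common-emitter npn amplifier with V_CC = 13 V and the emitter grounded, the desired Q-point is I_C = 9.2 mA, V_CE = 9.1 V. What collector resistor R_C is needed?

Collector loop: V_CC = I_C·R_C + V_CE.
R_C = (V_CC − V_CE)/I_C = (13 − 9.1)/9.2 = 0.424 kΩ.

R_C ≈ 0.42 kΩ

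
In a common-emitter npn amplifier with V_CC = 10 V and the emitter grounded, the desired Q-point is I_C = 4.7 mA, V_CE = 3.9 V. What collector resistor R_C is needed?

Collector loop: V_CC = I_C·R_C + V_CE.
R_C = (V_CC − V_CE)/I_C = (10 − 3.9)/4.7 = 1.3 kΩ.

R_C ≈ 1.3 kΩ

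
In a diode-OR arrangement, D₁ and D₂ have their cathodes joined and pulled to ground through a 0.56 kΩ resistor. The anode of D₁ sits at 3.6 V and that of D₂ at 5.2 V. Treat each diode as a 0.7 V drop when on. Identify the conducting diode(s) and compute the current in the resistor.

Only D₂ conducts; I_R ≈ 8 mA

Assume both conduct. Then node N would need to be at both 3.6−0.7 = 2.9 V and 5.2−0.7 = 4.5 V, which is impossible.
Assume only D₂ conducts: V_N = 5.2 − 0.7 = 4.5 V, so I_R = 4.5/0.56 = 8.04 mA.
Check D₁: its anode-to-cathode voltage is 3.6 − 4.5 = -0.9 V < 0.7 V, so it is off. The assumption is consistent.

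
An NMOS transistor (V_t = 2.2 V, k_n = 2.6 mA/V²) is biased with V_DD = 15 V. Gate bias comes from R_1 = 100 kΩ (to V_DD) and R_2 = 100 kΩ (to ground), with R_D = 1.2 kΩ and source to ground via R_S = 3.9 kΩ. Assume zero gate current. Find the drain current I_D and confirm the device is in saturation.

I_D ≈ 1.1 mA

V_G = V_DD·R_2/(R_1+R_2) = 15×100/200 = 7.5 V.
Assume saturation: I_D = (k_n/2)(V_GS − V_t)² with V_GS = V_G − I_D·R_S = 7.5 − 3.9·I_D.
Substituting gives 19.8·I_D² − 54.7·I_D + 36.5 = 0, with roots I_D = 1.12 or 1.65 mA.
The root I_D = 1.65 mA gives V_GS = 1.07 V ≤ V_t, so take I_D = 1.12 mA.
Then V_GS = 3.13 V and V_DS = V_DD − I_D(R_D+R_S) = 15 − 1.12×5.1 = 9.28 V.
Saturation requires V_DS ≥ V_GS − V_t = 0.929 V; 9.28 ≥ 0.929 ✓.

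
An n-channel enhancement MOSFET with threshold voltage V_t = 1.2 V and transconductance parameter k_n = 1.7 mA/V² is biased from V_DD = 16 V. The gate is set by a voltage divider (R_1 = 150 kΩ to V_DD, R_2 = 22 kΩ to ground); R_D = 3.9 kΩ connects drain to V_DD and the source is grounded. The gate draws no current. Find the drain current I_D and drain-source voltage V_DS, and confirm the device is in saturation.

I_D ≈ 0.61 mA, V_DS ≈ 14 V

V_G = V_DD·R_2/(R_1+R_2) = 16×22/172 = 2.05 V. With the source grounded, V_GS = V_G = 2.05 V.
Assume saturation: I_D = (k_n/2)(V_GS − V_t)² = (1.7/2)×(2.05 − 1.2)² = 0.85×0.847² = 0.609 mA.
V_DS = V_DD − I_D·R_D = 16 − 0.609×3.9 = 13.6 V.
Saturation requires V_DS ≥ V_GS − V_t = 0.847 V; 13.6 ≥ 0.847 ✓.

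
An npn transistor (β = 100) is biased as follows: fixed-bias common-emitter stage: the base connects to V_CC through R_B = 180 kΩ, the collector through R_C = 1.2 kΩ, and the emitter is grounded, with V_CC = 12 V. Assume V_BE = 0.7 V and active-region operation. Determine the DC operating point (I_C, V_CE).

Base loop: V_CC = I_B·R_B + V_BE, so I_B = (12 − 0.7)/180 kΩ = 0.0628 mA.
In the active region I_C = β·I_B = 100 × 0.0628 = 6.28 mA.
Collector loop: V_CE = V_CC − I_C·R_C = 12 − 6.28×1.2 = 4.47 V.
Since V_CE = 4.47 V > V_CE(sat) ≈ 0.2 V, the transistor is in the active region as assumed.

I_C ≈ 6.3 mA, V_CE ≈ 4.5 V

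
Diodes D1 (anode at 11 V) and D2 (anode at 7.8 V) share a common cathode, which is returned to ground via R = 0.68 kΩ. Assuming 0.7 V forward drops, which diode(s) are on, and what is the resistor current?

Assume both conduct. Then node N would need to be at both 11−0.7 = 10.3 V and 7.8−0.7 = 7.1 V, which is impossible.
Assume only D1 conducts: V_N = 11 − 0.7 = 10.3 V, so I_R = 10.3/0.68 = 15.1 mA.
Check D2: its anode-to-cathode voltage is 7.8 − 10.3 = -2.5 V < 0.7 V, so it is off. The assumption is consistent.

Only D1 conducts; I_R ≈ 15 mA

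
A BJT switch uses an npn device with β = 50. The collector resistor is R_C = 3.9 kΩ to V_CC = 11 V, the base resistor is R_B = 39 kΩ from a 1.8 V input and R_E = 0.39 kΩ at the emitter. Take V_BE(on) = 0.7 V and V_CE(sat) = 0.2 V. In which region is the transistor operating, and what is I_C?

active; I_C ≈ 0.93 mA

Assume active. Base-emitter loop: I_B = (V_BB − V_BE)/(R_B + (β+1)R_E) = (1.8 − 0.7)/(39 + 51×0.39) = 0.0187 mA.
I_C = β·I_B = 50×0.0187 = 0.934 mA.
V_CE = V_CC − I_C·R_C − I_E·R_E = 11 − 0.934×3.9 − 0.953×0.39 = 6.99 V > V_CE(sat), so the active-region assumption holds.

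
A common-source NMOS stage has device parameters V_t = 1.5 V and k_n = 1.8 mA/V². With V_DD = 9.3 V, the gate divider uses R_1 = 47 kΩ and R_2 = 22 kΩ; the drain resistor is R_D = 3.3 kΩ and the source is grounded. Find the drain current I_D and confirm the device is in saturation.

V_G = V_DD·R_2/(R_1+R_2) = 9.3×22/69 = 2.97 V. With the source grounded, V_GS = V_G = 2.97 V.
Assume saturation: I_D = (k_n/2)(V_GS − V_t)² = (1.8/2)×(2.97 − 1.5)² = 0.9×1.47² = 1.93 mA.
V_DS = V_DD − I_D·R_D = 9.3 − 1.93×3.3 = 2.92 V.
Saturation requires V_DS ≥ V_GS − V_t = 1.47 V; 2.92 ≥ 1.47 ✓.

I_D ≈ 1.9 mA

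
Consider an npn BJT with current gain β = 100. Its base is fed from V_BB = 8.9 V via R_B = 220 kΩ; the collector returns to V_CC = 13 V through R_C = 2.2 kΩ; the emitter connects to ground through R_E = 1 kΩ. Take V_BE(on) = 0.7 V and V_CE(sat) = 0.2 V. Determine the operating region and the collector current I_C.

active; I_C ≈ 2.6 mA

Assume active. Base-emitter loop: I_B = (V_BB − V_BE)/(R_B + (β+1)R_E) = (8.9 − 0.7)/(220 + 101×1) = 0.0255 mA.
I_C = β·I_B = 100×0.0255 = 2.55 mA.
V_CE = V_CC − I_C·R_C − I_E·R_E = 13 − 2.55×2.2 − 2.58×1 = 4.8 V > V_CE(sat), so the active-region assumption holds.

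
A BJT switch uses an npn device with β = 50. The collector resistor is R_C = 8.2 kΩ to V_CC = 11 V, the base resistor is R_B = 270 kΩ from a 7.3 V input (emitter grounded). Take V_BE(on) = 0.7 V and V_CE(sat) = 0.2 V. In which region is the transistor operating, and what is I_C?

Assume active. Base-emitter loop: I_B = (V_BB − V_BE)/R_B = (7.3 − 0.7)/270 = 0.0244 mA.
I_C = β·I_B = 50×0.0244 = 1.22 mA.
V_CE = V_CC − I_C·R_C = 11 − 1.22×8.2 = 0.978 V > V_CE(sat), so the active-region assumption holds.

active; I_C ≈ 1.2 mA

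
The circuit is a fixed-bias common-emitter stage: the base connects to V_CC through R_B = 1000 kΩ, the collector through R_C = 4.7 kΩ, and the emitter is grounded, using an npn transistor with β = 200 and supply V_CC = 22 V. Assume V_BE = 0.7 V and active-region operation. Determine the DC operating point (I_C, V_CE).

Base loop: V_CC = I_B·R_B + V_BE, so I_B = (22 − 0.7)/1000 kΩ = 0.0213 mA.
In the active region I_C = β·I_B = 200 × 0.0213 = 4.26 mA.
Collector loop: V_CE = V_CC − I_C·R_C = 22 − 4.26×4.7 = 1.98 V.
Since V_CE = 1.98 V > V_CE(sat) ≈ 0.2 V, the transistor is in the active region as assumed.

I_C ≈ 4.3 mA, V_CE ≈ 2 V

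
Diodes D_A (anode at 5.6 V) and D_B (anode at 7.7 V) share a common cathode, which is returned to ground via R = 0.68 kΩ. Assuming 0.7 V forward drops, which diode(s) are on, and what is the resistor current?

Only D_B conducts; I_R ≈ 10 mA

Assume both conduct. Then node N would need to be at both 5.6−0.7 = 4.9 V and 7.7−0.7 = 7 V, which is impossible.
Assume only D_B conducts: V_N = 7.7 − 0.7 = 7 V, so I_R = 7/0.68 = 10.3 mA.
Check D_A: its anode-to-cathode voltage is 5.6 − 7 = -1.4 V < 0.7 V, so it is off. The assumption is consistent.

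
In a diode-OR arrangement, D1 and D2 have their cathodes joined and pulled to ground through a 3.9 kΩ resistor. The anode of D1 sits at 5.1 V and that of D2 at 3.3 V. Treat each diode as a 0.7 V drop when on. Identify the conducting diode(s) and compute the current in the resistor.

Assume both conduct. Then node N would need to be at both 5.1−0.7 = 4.4 V and 3.3−0.7 = 2.6 V, which is impossible.
Assume only D1 conducts: V_N = 5.1 − 0.7 = 4.4 V, so I_R = 4.4/3.9 = 1.13 mA.
Check D2: its anode-to-cathode voltage is 3.3 − 4.4 = -1.1 V < 0.7 V, so it is off. The assumption is consistent.

Only D1 conducts; I_R ≈ 1.1 mA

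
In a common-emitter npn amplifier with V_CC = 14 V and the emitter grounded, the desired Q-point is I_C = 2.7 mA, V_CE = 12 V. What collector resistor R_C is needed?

R_C ≈ 0.74 kΩ

Collector loop: V_CC = I_C·R_C + V_CE.
R_C = (V_CC − V_CE)/I_C = (14 − 12)/2.7 = 0.741 kΩ.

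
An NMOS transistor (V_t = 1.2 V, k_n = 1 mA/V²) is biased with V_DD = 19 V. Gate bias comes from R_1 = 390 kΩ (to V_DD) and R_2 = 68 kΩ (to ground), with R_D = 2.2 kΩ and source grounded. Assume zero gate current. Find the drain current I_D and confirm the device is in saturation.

V_G = V_DD·R_2/(R_1+R_2) = 19×68/458 = 2.82 V. With the source grounded, V_GS = V_G = 2.82 V.
Assume saturation: I_D = (k_n/2)(V_GS − V_t)² = (1/2)×(2.82 − 1.2)² = 0.5×1.62² = 1.31 mA.
V_DS = V_DD − I_D·R_D = 19 − 1.31×2.2 = 16.1 V.
Saturation requires V_DS ≥ V_GS − V_t = 1.62 V; 16.1 ≥ 1.62 ✓.

I_D ≈ 1.3 mA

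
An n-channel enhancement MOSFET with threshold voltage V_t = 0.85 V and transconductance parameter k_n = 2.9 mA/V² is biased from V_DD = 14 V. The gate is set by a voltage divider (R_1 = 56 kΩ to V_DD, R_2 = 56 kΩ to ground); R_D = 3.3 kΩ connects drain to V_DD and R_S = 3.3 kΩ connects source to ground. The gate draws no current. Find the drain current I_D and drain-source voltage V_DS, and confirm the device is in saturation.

V_G = V_DD·R_2/(R_1+R_2) = 14×56/112 = 7 V.
Assume saturation: I_D = (k_n/2)(V_GS − V_t)² with V_GS = V_G − I_D·R_S = 7 − 3.3·I_D.
Substituting gives 15.8·I_D² − 59.9·I_D + 54.8 = 0, with roots I_D = 1.55 or 2.24 mA.
The root I_D = 2.24 mA gives V_GS = -0.393 V ≤ V_t, so take I_D = 1.55 mA.
Then V_GS = 1.88 V and V_DS = V_DD − I_D(R_D+R_S) = 14 − 1.55×6.6 = 3.77 V.
Saturation requires V_DS ≥ V_GS − V_t = 1.03 V; 3.77 ≥ 1.03 ✓.

I_D ≈ 1.6 mA, V_DS ≈ 3.8 V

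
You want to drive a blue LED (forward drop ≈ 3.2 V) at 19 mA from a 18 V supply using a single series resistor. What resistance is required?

The resistor drops V_S − V_D = 18 − 3.2 = 14.8 V at 19 mA.
R = 14.8 V / 19 mA = 0.779 kΩ.

R ≈ 0.78 kΩ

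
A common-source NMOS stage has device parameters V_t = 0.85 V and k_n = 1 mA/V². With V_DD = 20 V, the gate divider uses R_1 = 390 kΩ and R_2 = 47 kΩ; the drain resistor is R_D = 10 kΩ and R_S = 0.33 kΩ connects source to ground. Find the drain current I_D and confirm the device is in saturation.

I_D ≈ 0.61 mA

V_G = V_DD·R_2/(R_1+R_2) = 20×47/437 = 2.15 V.
Assume saturation: I_D = (k_n/2)(V_GS − V_t)² with V_GS = V_G − I_D·R_S = 2.15 − 0.33·I_D.
Substituting gives 0.0545·I_D² − 1.43·I_D + 0.846 = 0, with roots I_D = 0.606 or 25.6 mA.
The root I_D = 25.6 mA gives V_GS = -6.31 V ≤ V_t, so take I_D = 0.606 mA.
Then V_GS = 1.95 V and V_DS = V_DD − I_D(R_D+R_S) = 20 − 0.606×10.3 = 13.7 V.
Saturation requires V_DS ≥ V_GS − V_t = 1.1 V; 13.7 ≥ 1.1 ✓.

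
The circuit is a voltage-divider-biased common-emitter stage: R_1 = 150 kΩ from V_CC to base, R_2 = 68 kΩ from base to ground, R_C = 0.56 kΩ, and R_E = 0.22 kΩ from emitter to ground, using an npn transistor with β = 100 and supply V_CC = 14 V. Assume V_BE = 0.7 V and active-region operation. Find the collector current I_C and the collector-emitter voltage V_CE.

I_C ≈ 5.3 mA, V_CE ≈ 9.8 V

Thevenize the base divider: V_Th = V_CC·R_2/(R_1+R_2) = 14×68/218 = 4.37 V, R_Th = R_1‖R_2 = 46.8 kΩ.
Base-emitter loop: V_Th = I_B·R_Th + V_BE + (β+1)I_B·R_E, so I_B = (4.37 − 0.7) / (46.8 + 101×0.22) = 0.0531 mA.
I_C = β·I_B = 100×0.0531 = 5.31 mA, and I_E = (β+1)I_B = 5.37 mA.
V_CE = V_CC − I_C·R_C − I_E·R_E = 14 − 5.31×0.56 − 5.37×0.22 = 9.84 V.
V_CE = 9.84 V > 0.2 V confirms active-region operation.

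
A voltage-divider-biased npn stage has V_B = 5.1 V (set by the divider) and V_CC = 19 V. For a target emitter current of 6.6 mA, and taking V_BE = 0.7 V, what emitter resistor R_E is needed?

R_E ≈ 0.67 kΩ

V_E = V_B − V_BE = 5.1 − 0.7 = 4.4 V.
R_E = V_E / I_E = 4.4 / 6.6 = 0.667 kΩ.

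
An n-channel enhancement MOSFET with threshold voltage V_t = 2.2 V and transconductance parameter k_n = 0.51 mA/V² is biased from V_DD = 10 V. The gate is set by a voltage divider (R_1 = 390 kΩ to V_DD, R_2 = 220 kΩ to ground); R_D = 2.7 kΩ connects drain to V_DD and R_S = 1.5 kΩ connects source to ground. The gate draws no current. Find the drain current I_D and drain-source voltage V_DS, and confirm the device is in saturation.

I_D ≈ 0.26 mA, V_DS ≈ 8.9 V

V_G = V_DD·R_2/(R_1+R_2) = 10×220/610 = 3.61 V.
Assume saturation: I_D = (k_n/2)(V_GS − V_t)² with V_GS = V_G − I_D·R_S = 3.61 − 1.5·I_D.
Substituting gives 0.574·I_D² − 2.08·I_D + 0.504 = 0, with roots I_D = 0.262 or 3.36 mA.
The root I_D = 3.36 mA gives V_GS = -1.43 V ≤ V_t, so take I_D = 0.262 mA.
Then V_GS = 3.21 V and V_DS = V_DD − I_D(R_D+R_S) = 10 − 0.262×4.2 = 8.9 V.
Saturation requires V_DS ≥ V_GS − V_t = 1.01 V; 8.9 ≥ 1.01 ✓.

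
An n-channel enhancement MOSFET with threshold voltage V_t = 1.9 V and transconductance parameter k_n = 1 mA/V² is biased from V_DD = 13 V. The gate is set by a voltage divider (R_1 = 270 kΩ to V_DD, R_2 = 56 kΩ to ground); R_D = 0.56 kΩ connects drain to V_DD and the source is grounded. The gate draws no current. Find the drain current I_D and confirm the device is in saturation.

V_G = V_DD·R_2/(R_1+R_2) = 13×56/326 = 2.23 V. With the source grounded, V_GS = V_G = 2.23 V.
Assume saturation: I_D = (k_n/2)(V_GS − V_t)² = (1/2)×(2.23 − 1.9)² = 0.5×0.333² = 0.0555 mA.
V_DS = V_DD − I_D·R_D = 13 − 0.0555×0.56 = 13 V.
Saturation requires V_DS ≥ V_GS − V_t = 0.333 V; 13 ≥ 0.333 ✓.

I_D ≈ 0.055 mA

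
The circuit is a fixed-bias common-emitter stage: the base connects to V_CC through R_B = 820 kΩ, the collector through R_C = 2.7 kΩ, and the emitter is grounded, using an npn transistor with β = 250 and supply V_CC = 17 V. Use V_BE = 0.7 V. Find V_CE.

Base loop: V_CC = I_B·R_B + V_BE, so I_B = (17 − 0.7)/820 kΩ = 0.0199 mA.
In the active region I_C = β·I_B = 250 × 0.0199 = 4.97 mA.
Collector loop: V_CE = V_CC − I_C·R_C = 17 − 4.97×2.7 = 3.58 V.
Since V_CE = 3.58 V > V_CE(sat) ≈ 0.2 V, the transistor is in the active region as assumed.

V_CE ≈ 3.6 V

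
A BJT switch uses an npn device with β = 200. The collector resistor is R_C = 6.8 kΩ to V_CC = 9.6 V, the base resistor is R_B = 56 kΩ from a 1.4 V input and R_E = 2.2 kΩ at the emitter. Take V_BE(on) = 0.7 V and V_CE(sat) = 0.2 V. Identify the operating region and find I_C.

Assume active. Base-emitter loop: I_B = (V_BB − V_BE)/(R_B + (β+1)R_E) = (1.4 − 0.7)/(56 + 201×2.2) = 0.00141 mA.
I_C = β·I_B = 200×0.00141 = 0.281 mA.
V_CE = V_CC − I_C·R_C − I_E·R_E = 9.6 − 0.281×6.8 − 0.282×2.2 = 7.07 V > V_CE(sat), so the active-region assumption holds.

active; I_C ≈ 0.28 mA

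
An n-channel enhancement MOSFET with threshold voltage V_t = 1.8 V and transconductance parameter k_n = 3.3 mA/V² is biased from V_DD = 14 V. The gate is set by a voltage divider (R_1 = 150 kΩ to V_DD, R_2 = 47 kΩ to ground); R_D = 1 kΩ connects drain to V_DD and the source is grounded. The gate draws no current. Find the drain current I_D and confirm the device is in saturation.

I_D ≈ 3.9 mA

V_G = V_DD·R_2/(R_1+R_2) = 14×47/197 = 3.34 V. With the source grounded, V_GS = V_G = 3.34 V.
Assume saturation: I_D = (k_n/2)(V_GS − V_t)² = (3.3/2)×(3.34 − 1.8)² = 1.65×1.54² = 3.91 mA.
V_DS = V_DD − I_D·R_D = 14 − 3.91×1 = 10.1 V.
Saturation requires V_DS ≥ V_GS − V_t = 1.54 V; 10.1 ≥ 1.54 ✓.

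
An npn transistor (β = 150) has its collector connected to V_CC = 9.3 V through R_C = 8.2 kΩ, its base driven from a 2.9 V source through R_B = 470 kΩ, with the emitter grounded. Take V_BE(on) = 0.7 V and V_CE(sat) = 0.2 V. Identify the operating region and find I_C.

Assume active. Base-emitter loop: I_B = (V_BB − V_BE)/R_B = (2.9 − 0.7)/470 = 0.00468 mA.
I_C = β·I_B = 150×0.00468 = 0.702 mA.
V_CE = V_CC − I_C·R_C = 9.3 − 0.702×8.2 = 3.54 V > V_CE(sat), so the active-region assumption holds.

active; I_C ≈ 0.7 mA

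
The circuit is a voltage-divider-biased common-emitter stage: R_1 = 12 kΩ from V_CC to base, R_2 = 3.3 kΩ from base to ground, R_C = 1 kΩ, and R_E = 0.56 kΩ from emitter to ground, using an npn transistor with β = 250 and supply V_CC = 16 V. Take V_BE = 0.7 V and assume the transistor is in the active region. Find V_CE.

V_CE ≈ 8.5 V

Thevenize the base divider: V_Th = V_CC·R_2/(R_1+R_2) = 16×3.3/15.3 = 3.45 V, R_Th = R_1‖R_2 = 2.59 kΩ.
Base-emitter loop: V_Th = I_B·R_Th + V_BE + (β+1)I_B·R_E, so I_B = (3.45 − 0.7) / (2.59 + 251×0.56) = 0.0192 mA.
I_C = β·I_B = 250×0.0192 = 4.8 mA, and I_E = (β+1)I_B = 4.82 mA.
V_CE = V_CC − I_C·R_C − I_E·R_E = 16 − 4.8×1 − 4.82×0.56 = 8.49 V.
V_CE = 8.49 V > 0.2 V confirms active-region operation.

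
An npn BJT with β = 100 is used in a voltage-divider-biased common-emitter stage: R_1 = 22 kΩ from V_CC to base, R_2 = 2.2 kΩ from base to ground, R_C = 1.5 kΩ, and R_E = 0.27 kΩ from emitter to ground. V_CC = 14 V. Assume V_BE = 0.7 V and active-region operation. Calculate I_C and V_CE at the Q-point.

Thevenize the base divider: V_Th = V_CC·R_2/(R_1+R_2) = 14×2.2/24.2 = 1.27 V, R_Th = R_1‖R_2 = 2 kΩ.
Base-emitter loop: V_Th = I_B·R_Th + V_BE + (β+1)I_B·R_E, so I_B = (1.27 − 0.7) / (2 + 101×0.27) = 0.0196 mA.
I_C = β·I_B = 100×0.0196 = 1.96 mA, and I_E = (β+1)I_B = 1.98 mA.
V_CE = V_CC − I_C·R_C − I_E·R_E = 14 − 1.96×1.5 − 1.98×0.27 = 10.5 V.
V_CE = 10.5 V > 0.2 V confirms active-region operation.

I_C ≈ 2 mA, V_CE ≈ 11 V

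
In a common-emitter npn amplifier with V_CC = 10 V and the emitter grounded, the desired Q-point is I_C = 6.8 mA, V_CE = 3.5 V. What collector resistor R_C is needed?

R_C ≈ 0.96 kΩ

Collector loop: V_CC = I_C·R_C + V_CE.
R_C = (V_CC − V_CE)/I_C = (10 − 3.5)/6.8 = 0.956 kΩ.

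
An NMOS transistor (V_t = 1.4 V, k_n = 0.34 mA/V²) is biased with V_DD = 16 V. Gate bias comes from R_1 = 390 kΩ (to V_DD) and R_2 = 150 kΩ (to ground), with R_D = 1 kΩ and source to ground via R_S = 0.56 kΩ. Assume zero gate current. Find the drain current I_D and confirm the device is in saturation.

I_D ≈ 1 mA

V_G = V_DD·R_2/(R_1+R_2) = 16×150/540 = 4.44 V.
Assume saturation: I_D = (k_n/2)(V_GS − V_t)² with V_GS = V_G − I_D·R_S = 4.44 − 0.56·I_D.
Substituting gives 0.0533·I_D² − 1.58·I_D + 1.58 = 0, with roots I_D = 1.03 or 28.6 mA.
The root I_D = 28.6 mA gives V_GS = -11.6 V ≤ V_t, so take I_D = 1.03 mA.
Then V_GS = 3.87 V and V_DS = V_DD − I_D(R_D+R_S) = 16 − 1.03×1.56 = 14.4 V.
Saturation requires V_DS ≥ V_GS − V_t = 2.47 V; 14.4 ≥ 2.47 ✓.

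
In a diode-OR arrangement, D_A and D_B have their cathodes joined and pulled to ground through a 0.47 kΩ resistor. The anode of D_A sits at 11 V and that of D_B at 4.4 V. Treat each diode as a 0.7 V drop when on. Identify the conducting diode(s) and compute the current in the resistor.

Only D_A conducts; I_R ≈ 22 mA

Assume both conduct. Then node N would need to be at both 11−0.7 = 10.3 V and 4.4−0.7 = 3.7 V, which is impossible.
Assume only D_A conducts: V_N = 11 − 0.7 = 10.3 V, so I_R = 10.3/0.47 = 21.9 mA.
Check D_B: its anode-to-cathode voltage is 4.4 − 10.3 = -5.9 V < 0.7 V, so it is off. The assumption is consistent.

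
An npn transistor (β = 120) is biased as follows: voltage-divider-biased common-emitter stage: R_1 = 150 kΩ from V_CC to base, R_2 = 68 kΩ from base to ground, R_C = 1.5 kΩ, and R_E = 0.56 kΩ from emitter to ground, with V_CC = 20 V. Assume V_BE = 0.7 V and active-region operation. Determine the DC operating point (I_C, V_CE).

Thevenize the base divider: V_Th = V_CC·R_2/(R_1+R_2) = 20×68/218 = 6.24 V, R_Th = R_1‖R_2 = 46.8 kΩ.
Base-emitter loop: V_Th = I_B·R_Th + V_BE + (β+1)I_B·R_E, so I_B = (6.24 − 0.7) / (46.8 + 121×0.56) = 0.0484 mA.
I_C = β·I_B = 120×0.0484 = 5.8 mA, and I_E = (β+1)I_B = 5.85 mA.
V_CE = V_CC − I_C·R_C − I_E·R_E = 20 − 5.8×1.5 − 5.85×0.56 = 8.02 V.
V_CE = 8.02 V > 0.2 V confirms active-region operation.

I_C ≈ 5.8 mA, V_CE ≈ 8 V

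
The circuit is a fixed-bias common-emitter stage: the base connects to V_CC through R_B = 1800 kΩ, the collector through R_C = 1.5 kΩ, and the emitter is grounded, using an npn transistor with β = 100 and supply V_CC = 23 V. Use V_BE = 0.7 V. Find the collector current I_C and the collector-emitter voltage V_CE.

Base loop: V_CC = I_B·R_B + V_BE, so I_B = (23 − 0.7)/1800 kΩ = 0.0124 mA.
In the active region I_C = β·I_B = 100 × 0.0124 = 1.24 mA.
Collector loop: V_CE = V_CC − I_C·R_C = 23 − 1.24×1.5 = 21.1 V.
Since V_CE = 21.1 V > V_CE(sat) ≈ 0.2 V, the transistor is in the active region as assumed.

I_C ≈ 1.2 mA, V_CE ≈ 21 V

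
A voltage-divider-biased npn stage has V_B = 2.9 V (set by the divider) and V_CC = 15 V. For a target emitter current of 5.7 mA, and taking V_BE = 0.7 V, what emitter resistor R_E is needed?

R_E ≈ 0.39 kΩ

V_E = V_B − V_BE = 2.9 − 0.7 = 2.2 V.
R_E = V_E / I_E = 2.2 / 5.7 = 0.386 kΩ.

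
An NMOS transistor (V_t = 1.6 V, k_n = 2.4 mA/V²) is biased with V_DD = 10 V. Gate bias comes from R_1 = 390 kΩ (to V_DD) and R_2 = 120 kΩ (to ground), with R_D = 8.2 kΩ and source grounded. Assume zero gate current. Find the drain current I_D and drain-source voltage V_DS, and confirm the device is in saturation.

V_G = V_DD·R_2/(R_1+R_2) = 10×120/510 = 2.35 V. With the source grounded, V_GS = V_G = 2.35 V.
Assume saturation: I_D = (k_n/2)(V_GS − V_t)² = (2.4/2)×(2.35 − 1.6)² = 1.2×0.753² = 0.68 mA.
V_DS = V_DD − I_D·R_D = 10 − 0.68×8.2 = 4.42 V.
Saturation requires V_DS ≥ V_GS − V_t = 0.753 V; 4.42 ≥ 0.753 ✓.

I_D ≈ 0.68 mA, V_DS ≈ 4.4 V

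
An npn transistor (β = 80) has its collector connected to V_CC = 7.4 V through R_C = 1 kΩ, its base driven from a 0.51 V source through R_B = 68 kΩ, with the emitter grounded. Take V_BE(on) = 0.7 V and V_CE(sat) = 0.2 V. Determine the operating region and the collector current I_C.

V_BB = 0.51 V ≤ V_BE(on) = 0.7 V, so the base-emitter junction is not forward biased.
The transistor is in cutoff: I_B = I_C = 0.

cutoff; I_C ≈ 0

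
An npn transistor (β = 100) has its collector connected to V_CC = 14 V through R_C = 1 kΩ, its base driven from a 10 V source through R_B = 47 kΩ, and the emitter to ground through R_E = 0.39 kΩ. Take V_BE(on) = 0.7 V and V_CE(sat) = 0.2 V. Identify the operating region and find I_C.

Assume active: I_B = (10 − 0.7)/(47 + 101×0.39) = 0.108 mA, I_C = β·I_B = 10.8 mA.
Then V_CE = 14 − 10.8×1 − 10.9×0.39 = -1.01 V < 0.2 V — the active assumption fails.
Re-solve with V_CE = 0.2 V. KCL at the emitter: V_E/R_E = (V_BB−0.7−V_E)/R_B + (V_CC−0.2−V_E)/R_C, giving V_E = 3.9 V.
I_C = (V_CC − 0.2 − V_E)/R_C = (13.8 − 3.9)/1 = 9.9 mA.
Check: I_B = (9.3 − 3.9)/47 = 0.115 mA, and β·I_B = 11.5 mA > I_C, confirming saturation.

saturation; I_C ≈ 9.9 mA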